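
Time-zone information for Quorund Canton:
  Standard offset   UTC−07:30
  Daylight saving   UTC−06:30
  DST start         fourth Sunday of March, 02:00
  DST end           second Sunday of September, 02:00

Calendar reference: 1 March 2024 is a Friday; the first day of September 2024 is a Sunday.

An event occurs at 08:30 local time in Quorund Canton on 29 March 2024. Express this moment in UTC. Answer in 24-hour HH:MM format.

15:00

1 March 2024 is a Friday, so the first Sunday is March 3 and the fourth is March 24.
1 September 2024 is a Sunday, so the first Sunday is September 1 and the second is September 8.
Daylight saving runs 24 March – 8 September; 29 March 2024 is inside that window, so Quorund Canton is at UTC−06:30.
08:30 local + 6h30m = 15:00 UTC.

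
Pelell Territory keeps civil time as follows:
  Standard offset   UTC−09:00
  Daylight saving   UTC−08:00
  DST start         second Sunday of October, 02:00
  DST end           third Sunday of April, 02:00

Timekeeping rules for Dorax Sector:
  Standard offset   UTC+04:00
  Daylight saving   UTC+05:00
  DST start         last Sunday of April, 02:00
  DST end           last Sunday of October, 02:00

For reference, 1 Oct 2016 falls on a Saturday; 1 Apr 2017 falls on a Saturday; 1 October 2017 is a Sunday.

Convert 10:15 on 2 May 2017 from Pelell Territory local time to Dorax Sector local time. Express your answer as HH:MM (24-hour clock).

1 October 2016 is a Saturday, so the first Sunday is October 2 and the second is October 9.
1 April 2017 is a Saturday, so the first Sunday is April 2 and the third is April 16.
Daylight saving runs 9 October 2016 – 16 April 2017; 2 May 2017 is outside that window, so Pelell Territory is on standard time at UTC−09:00.
10:15 Pelell Territory + 9h = 19:15 UTC.
1 April 2017 is a Saturday, so Sundays fall on 2, 9, 16, 23, 30; the last is April 30.
1 October 2017 is a Sunday, so Sundays fall on 1, 8, 15, 22, 29; the last is October 29.
At the standard offset (UTC+04:00), 19:15 UTC + 4h = 23:15 Dorax Sector standard time.
The standard-time date in Dorax Sector, 2 May 2017, lies within the daylight-saving period (30 April – 29 October), so Dorax Sector is on daylight time, UTC+05:00.
19:15 UTC + 5h = 00:15 Dorax Sector (rolling into the next day, 3 May 2017).

00:15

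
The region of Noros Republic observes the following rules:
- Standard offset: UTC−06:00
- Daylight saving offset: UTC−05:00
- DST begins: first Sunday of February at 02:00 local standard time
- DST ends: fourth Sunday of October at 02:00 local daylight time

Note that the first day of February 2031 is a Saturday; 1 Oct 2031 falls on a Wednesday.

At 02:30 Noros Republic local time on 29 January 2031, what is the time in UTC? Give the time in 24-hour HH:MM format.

08:30

1 February 2031 is a Saturday, so the first Sunday is February 2.
1 October 2031 is a Wednesday, so the first Sunday is October 5 and the fourth is October 26.
Daylight saving runs 2 February – 26 October; 29 January 2031 is outside that window, so Noros Republic is on standard time at UTC−06:00.
02:30 local + 6h = 08:30 UTC.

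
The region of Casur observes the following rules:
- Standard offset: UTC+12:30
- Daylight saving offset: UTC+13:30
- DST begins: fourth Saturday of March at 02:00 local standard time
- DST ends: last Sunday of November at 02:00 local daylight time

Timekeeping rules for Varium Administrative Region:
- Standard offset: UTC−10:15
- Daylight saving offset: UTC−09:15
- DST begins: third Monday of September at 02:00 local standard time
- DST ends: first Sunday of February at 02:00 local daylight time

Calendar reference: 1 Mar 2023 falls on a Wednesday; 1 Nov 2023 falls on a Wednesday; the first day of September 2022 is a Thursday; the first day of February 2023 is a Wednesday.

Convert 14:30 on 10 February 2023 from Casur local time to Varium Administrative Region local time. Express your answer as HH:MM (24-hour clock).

15:45

1 March 2023 is a Wednesday, so the first Saturday is March 4 and the fourth is March 25.
1 November 2023 is a Wednesday, so Sundays fall on 5, 12, 19, 26; the last is November 26.
10 February 2023 does not fall between 25 March and 26 November, so daylight saving is not in effect and Casur is at UTC+12:30.
14:30 Casur − 12h30m = 02:00 UTC.
1 September 2022 is a Thursday, so the first Monday is September 5 and the third is September 19.
1 February 2023 is a Wednesday, so the first Sunday is February 5.
At the standard offset (UTC−10:15), 02:00 UTC − 10h15m = 15:45 Varium Administrative Region standard time (rolling into the previous day, 9 February 2023).
The standard-time date in Varium Administrative Region, 9 February 2023, does not fall between 19 September 2022 and 5 February 2023, so daylight saving is not in effect and Varium Administrative Region is at UTC−10:15.
02:00 UTC − 10h15m = 15:45 Varium Administrative Region (rolling into the previous day, 9 February 2023).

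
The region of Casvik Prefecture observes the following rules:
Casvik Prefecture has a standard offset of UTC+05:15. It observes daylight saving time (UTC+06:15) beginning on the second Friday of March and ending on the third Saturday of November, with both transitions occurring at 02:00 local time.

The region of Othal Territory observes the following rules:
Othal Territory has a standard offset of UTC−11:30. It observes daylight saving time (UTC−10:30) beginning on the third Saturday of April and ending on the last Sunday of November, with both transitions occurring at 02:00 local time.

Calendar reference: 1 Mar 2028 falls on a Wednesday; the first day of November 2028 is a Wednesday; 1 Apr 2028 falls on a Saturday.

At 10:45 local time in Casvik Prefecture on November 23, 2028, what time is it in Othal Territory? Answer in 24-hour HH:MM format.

19:00

1 March 2028 is a Wednesday, so the first Friday is March 3 and the second is March 10.
1 November 2028 is a Wednesday, so the first Saturday is November 4 and the third is November 18.
November 23, 2028 does not fall between 10 March and 18 November, so daylight saving is not in effect and Casvik Prefecture is at UTC+05:15.
10:45 Casvik Prefecture − 5h15m = 05:30 UTC.
1 April 2028 is a Saturday, so the first Saturday is April 1 and the third is April 15.
1 November 2028 is a Wednesday, so Sundays fall on 5, 12, 19, 26; the last is November 26.
At the standard offset (UTC−11:30), 05:30 UTC − 11h30m = 18:00 Othal Territory standard time (rolling into the previous day, 22 November 2028).
Daylight saving runs 15 April – 26 November; the standard-time date in Othal Territory, November 22, 2028, is inside that window, so Othal Territory is at UTC−10:30.
05:30 UTC − 10h30m = 19:00 Othal Territory (rolling into the previous day, 22 November 2028).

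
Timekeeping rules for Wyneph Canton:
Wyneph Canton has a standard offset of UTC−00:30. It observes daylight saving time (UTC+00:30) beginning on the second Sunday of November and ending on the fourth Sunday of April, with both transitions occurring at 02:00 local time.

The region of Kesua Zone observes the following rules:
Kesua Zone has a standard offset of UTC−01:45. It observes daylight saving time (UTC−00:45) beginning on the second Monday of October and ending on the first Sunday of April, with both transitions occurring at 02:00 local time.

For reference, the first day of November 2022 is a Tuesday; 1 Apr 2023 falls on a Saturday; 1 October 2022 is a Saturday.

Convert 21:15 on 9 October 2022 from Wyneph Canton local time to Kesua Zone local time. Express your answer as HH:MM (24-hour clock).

20:00

1 November 2022 is a Tuesday, so the first Sunday is November 6 and the second is November 13.
1 April 2023 is a Saturday, so the first Sunday is April 2 and the fourth is April 23.
Daylight saving runs 13 November 2022 – 23 April 2023; 9 October 2022 is outside that window, so Wyneph Canton is on standard time at UTC−00:30.
21:15 Wyneph Canton + 0h30m = 21:45 UTC.
1 October 2022 is a Saturday, so the first Monday is October 3 and the second is October 10.
1 April 2023 is a Saturday, so the first Sunday is April 2.
At the standard offset (UTC−01:45), 21:45 UTC − 1h45m = 20:00 Kesua Zone standard time.
The standard-time date in Kesua Zone, 9 October 2022, is outside the daylight-saving period (10 October 2022 – 2 April 2023), so Kesua Zone is on standard time, UTC−01:45.
21:45 UTC − 1h45m = 20:00 Kesua Zone.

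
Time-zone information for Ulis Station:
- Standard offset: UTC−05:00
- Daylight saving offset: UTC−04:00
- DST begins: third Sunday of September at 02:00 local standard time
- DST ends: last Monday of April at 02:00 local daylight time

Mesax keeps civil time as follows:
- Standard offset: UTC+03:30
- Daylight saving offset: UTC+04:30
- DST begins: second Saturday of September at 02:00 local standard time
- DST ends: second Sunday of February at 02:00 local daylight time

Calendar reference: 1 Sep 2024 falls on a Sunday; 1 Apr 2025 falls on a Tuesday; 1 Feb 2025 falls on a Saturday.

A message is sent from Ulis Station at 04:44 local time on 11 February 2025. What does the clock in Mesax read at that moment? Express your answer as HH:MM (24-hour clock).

1 September 2024 is a Sunday, so the first Sunday is September 1 and the third is September 15.
1 April 2025 is a Tuesday, so Mondays fall on 7, 14, 21, 28; the last is April 28.
Daylight saving runs 15 September 2024 – 28 April 2025; 11 February 2025 is inside that window, so Ulis Station is at UTC−04:00.
04:44 Ulis Station + 4h = 08:44 UTC.
1 September 2024 is a Sunday, so the first Saturday is September 7 and the second is September 14.
1 February 2025 is a Saturday, so the first Sunday is February 2 and the second is February 9.
At the standard offset (UTC+03:30), 08:44 UTC + 3h30m = 12:14 Mesax standard time.
The standard-time date in Mesax, 11 February 2025, does not fall between 14 September 2024 and 9 February 2025, so daylight saving is not in effect and Mesax is at UTC+03:30.
08:44 UTC + 3h30m = 12:14 Mesax.

12:14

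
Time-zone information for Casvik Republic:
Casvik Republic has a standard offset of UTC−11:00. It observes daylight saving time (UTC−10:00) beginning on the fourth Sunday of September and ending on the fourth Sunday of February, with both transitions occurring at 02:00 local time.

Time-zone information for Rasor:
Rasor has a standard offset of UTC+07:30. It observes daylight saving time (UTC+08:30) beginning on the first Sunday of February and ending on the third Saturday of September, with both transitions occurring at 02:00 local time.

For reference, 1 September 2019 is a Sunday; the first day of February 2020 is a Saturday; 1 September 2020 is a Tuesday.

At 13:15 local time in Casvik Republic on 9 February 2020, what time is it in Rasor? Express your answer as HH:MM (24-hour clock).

1 September 2019 is a Sunday, so the first Sunday is September 1 and the fourth is September 22.
1 February 2020 is a Saturday, so the first Sunday is February 2 and the fourth is February 23.
9 February 2020 lies within the daylight-saving period (22 September 2019 – 23 February 2020), so Casvik Republic is on daylight time, UTC−10:00.
13:15 Casvik Republic + 10h = 23:15 UTC.
1 February 2020 is a Saturday, so the first Sunday is February 2.
1 September 2020 is a Tuesday, so the first Saturday is September 5 and the third is September 19.
At the standard offset (UTC+07:30), 23:15 UTC + 7h30m = 06:45 Rasor standard time (rolling into the next day, 10 February 2020).
Daylight saving runs 2 February – 19 September; the standard-time date in Rasor, 10 February 2020, is inside that window, so Rasor is at UTC+08:30.
23:15 UTC + 8h30m = 07:45 Rasor (rolling into the next day, 10 February 2020).

07:45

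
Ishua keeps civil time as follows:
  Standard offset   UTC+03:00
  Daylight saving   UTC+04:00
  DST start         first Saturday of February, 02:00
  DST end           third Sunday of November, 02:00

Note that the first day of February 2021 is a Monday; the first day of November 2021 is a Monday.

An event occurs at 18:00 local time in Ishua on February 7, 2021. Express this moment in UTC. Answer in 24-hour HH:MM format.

14:00

1 February 2021 is a Monday, so the first Saturday is February 6.
1 November 2021 is a Monday, so the first Sunday is November 7 and the third is November 21.
Daylight saving runs 6 February – 21 November; February 7, 2021 is inside that window, so Ishua is at UTC+04:00.
18:00 local − 4h = 14:00 UTC.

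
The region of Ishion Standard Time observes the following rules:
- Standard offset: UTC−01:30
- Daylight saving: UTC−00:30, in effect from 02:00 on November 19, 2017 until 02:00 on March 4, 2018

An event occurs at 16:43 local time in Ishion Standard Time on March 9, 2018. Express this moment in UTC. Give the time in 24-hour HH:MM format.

March 9, 2018 does not fall between 19 November 2017 and 4 March 2018, so daylight saving is not in effect and Ishion Standard Time is at UTC−01:30.
16:43 local + 1h30m = 18:13 UTC.

18:13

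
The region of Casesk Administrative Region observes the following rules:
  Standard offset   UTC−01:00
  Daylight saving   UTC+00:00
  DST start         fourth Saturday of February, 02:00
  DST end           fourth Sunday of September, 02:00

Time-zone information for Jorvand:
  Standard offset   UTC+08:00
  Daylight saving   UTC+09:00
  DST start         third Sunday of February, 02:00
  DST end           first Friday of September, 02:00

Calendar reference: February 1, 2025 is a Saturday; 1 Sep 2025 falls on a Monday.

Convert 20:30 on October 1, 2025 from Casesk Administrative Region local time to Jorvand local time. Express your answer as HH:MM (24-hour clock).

05:30

1 February 2025 is a Saturday, so the first Saturday is February 1 and the fourth is February 22.
1 September 2025 is a Monday, so the first Sunday is September 7 and the fourth is September 28.
Daylight saving runs 22 February – 28 September; October 1, 2025 is outside that window, so Casesk Administrative Region is on standard time at UTC−01:00.
20:30 Casesk Administrative Region + 1h = 21:30 UTC.
1 February 2025 is a Saturday, so the first Sunday is February 2 and the third is February 16.
1 September 2025 is a Monday, so the first Friday is September 5.
At the standard offset (UTC+08:00), 21:30 UTC + 8h = 05:30 Jorvand standard time (rolling into the next day, 2 October 2025).
Daylight saving runs 16 February – 5 September; the standard-time date in Jorvand, October 2, 2025, is outside that window, so Jorvand is on standard time at UTC+08:00.
21:30 UTC + 8h = 05:30 Jorvand (rolling into the next day, 2 October 2025).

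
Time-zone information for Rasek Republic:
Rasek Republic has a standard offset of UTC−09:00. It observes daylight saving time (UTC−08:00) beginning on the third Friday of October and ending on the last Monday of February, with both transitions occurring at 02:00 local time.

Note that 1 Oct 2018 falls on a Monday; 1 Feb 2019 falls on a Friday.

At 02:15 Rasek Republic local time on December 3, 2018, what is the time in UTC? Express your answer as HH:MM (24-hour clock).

1 October 2018 is a Monday, so the first Friday is October 5 and the third is October 19.
1 February 2019 is a Friday, so Mondays fall on 4, 11, 18, 25; the last is February 25.
Daylight saving runs 19 October 2018 – 25 February 2019; December 3, 2018 is inside that window, so Rasek Republic is at UTC−08:00.
02:15 local + 8h = 10:15 UTC.

10:15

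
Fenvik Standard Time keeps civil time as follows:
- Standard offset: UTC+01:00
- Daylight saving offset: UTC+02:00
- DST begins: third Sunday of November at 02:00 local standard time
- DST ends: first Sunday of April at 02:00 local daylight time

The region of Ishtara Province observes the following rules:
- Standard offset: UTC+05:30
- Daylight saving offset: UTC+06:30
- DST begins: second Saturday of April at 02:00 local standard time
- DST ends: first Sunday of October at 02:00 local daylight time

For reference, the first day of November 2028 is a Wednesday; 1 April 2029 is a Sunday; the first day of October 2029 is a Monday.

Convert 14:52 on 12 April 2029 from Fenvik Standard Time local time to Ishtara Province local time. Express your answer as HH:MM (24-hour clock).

19:22

1 November 2028 is a Wednesday, so the first Sunday is November 5 and the third is November 19.
1 April 2029 is a Sunday, so the first Sunday is April 1.
12 April 2029 is outside the daylight-saving period (19 November 2028 – 1 April 2029), so Fenvik Standard Time is on standard time, UTC+01:00.
14:52 Fenvik Standard Time − 1h = 13:52 UTC.
1 April 2029 is a Sunday, so the first Saturday is April 7 and the second is April 14.
1 October 2029 is a Monday, so the first Sunday is October 7.
At the standard offset (UTC+05:30), 13:52 UTC + 5h30m = 19:22 Ishtara Province standard time.
The standard-time date in Ishtara Province, 12 April 2029, does not fall between 14 April and 7 October, so daylight saving is not in effect and Ishtara Province is at UTC+05:30.
13:52 UTC + 5h30m = 19:22 Ishtara Province.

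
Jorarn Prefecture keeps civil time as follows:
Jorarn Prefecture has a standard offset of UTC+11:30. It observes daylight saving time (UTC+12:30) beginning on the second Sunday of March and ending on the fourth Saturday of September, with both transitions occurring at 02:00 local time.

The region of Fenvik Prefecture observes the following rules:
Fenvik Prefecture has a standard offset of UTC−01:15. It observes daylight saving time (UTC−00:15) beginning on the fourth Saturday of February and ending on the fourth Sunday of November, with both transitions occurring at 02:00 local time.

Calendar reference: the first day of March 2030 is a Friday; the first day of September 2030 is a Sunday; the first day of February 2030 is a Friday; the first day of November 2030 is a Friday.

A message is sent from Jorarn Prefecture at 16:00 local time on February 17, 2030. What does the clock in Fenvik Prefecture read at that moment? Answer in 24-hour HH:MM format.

1 March 2030 is a Friday, so the first Sunday is March 3 and the second is March 10.
1 September 2030 is a Sunday, so the first Saturday is September 7 and the fourth is September 28.
Daylight saving runs 10 March – 28 September; February 17, 2030 is outside that window, so Jorarn Prefecture is on standard time at UTC+11:30.
16:00 Jorarn Prefecture − 11h30m = 04:30 UTC.
1 February 2030 is a Friday, so the first Saturday is February 2 and the fourth is February 23.
1 November 2030 is a Friday, so the first Sunday is November 3 and the fourth is November 24.
At the standard offset (UTC−01:15), 04:30 UTC − 1h15m = 03:15 Fenvik Prefecture standard time.
Daylight saving runs 23 February – 24 November; the standard-time date in Fenvik Prefecture, February 17, 2030, is outside that window, so Fenvik Prefecture is on standard time at UTC−01:15.
04:30 UTC − 1h15m = 03:15 Fenvik Prefecture.

03:15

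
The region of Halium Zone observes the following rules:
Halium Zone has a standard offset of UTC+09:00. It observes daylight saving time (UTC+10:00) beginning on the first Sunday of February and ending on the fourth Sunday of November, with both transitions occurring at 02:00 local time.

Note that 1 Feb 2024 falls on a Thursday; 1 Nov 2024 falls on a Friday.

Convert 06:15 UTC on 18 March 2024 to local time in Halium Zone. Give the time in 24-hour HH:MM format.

16:15

1 February 2024 is a Thursday, so the first Sunday is February 4.
1 November 2024 is a Friday, so the first Sunday is November 3 and the fourth is November 24.
At the standard offset (UTC+09:00), 06:15 UTC + 9h = 15:15 Halium Zone standard time.
Daylight saving runs 4 February – 24 November; the standard-time date in Halium Zone, 18 March 2024, is inside that window, so Halium Zone is at UTC+10:00.
06:15 UTC + 10h = 16:15 local.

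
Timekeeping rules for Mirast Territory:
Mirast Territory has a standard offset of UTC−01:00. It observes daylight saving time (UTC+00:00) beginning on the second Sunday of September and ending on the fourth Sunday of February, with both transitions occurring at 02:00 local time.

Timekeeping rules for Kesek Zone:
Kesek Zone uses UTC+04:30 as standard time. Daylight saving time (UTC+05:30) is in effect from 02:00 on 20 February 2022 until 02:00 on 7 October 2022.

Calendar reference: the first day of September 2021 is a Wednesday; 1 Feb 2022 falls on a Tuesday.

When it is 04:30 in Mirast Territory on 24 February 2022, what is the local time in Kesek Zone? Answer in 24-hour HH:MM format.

10:00

1 September 2021 is a Wednesday, so the first Sunday is September 5 and the second is September 12.
1 February 2022 is a Tuesday, so the first Sunday is February 6 and the fourth is February 27.
Daylight saving runs 12 September 2021 – 27 February 2022; 24 February 2022 is inside that window, so Mirast Territory is at UTC+00:00.
04:30 Mirast Territory − 0h = 04:30 UTC.
At the standard offset (UTC+04:30), 04:30 UTC + 4h30m = 09:00 Kesek Zone standard time.
The standard-time date in Kesek Zone, 24 February 2022, lies within the daylight-saving period (20 February – 7 October), so Kesek Zone is on daylight time, UTC+05:30.
04:30 UTC + 5h30m = 10:00 Kesek Zone.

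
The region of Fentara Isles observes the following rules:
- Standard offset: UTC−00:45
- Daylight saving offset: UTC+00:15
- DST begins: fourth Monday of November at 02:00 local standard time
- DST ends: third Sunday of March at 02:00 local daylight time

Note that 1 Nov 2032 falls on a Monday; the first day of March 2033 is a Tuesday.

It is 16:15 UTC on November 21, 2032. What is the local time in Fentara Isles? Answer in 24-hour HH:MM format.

1 November 2032 is a Monday, so the first Monday is November 1 and the fourth is November 22.
1 March 2033 is a Tuesday, so the first Sunday is March 6 and the third is March 20.
At the standard offset (UTC−00:45), 16:15 UTC − 0h45m = 15:30 Fentara Isles standard time.
The standard-time date in Fentara Isles, November 21, 2032, is outside the daylight-saving period (22 November 2032 – 20 March 2033), so Fentara Isles is on standard time, UTC−00:45.
16:15 UTC − 0h45m = 15:30 local.

15:30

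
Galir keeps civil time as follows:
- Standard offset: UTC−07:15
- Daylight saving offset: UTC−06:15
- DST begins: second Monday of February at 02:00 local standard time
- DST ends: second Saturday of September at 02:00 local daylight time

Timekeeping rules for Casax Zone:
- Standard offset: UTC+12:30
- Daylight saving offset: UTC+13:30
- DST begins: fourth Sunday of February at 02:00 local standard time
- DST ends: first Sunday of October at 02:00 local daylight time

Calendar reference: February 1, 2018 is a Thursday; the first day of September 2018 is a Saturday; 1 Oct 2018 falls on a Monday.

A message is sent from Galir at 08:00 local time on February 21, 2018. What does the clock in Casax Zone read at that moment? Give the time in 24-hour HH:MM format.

1 February 2018 is a Thursday, so the first Monday is February 5 and the second is February 12.
1 September 2018 is a Saturday, so the first Saturday is September 1 and the second is September 8.
Daylight saving runs 12 February – 8 September; February 21, 2018 is inside that window, so Galir is at UTC−06:15.
08:00 Galir + 6h15m = 14:15 UTC.
1 February 2018 is a Thursday, so the first Sunday is February 4 and the fourth is February 25.
1 October 2018 is a Monday, so the first Sunday is October 7.
At the standard offset (UTC+12:30), 14:15 UTC + 12h30m = 02:45 Casax Zone standard time (rolling into the next day, 22 February 2018).
The standard-time date in Casax Zone, February 22, 2018, does not fall between 25 February and 7 October, so daylight saving is not in effect and Casax Zone is at UTC+12:30.
14:15 UTC + 12h30m = 02:45 Casax Zone (rolling into the next day, 22 February 2018).

02:45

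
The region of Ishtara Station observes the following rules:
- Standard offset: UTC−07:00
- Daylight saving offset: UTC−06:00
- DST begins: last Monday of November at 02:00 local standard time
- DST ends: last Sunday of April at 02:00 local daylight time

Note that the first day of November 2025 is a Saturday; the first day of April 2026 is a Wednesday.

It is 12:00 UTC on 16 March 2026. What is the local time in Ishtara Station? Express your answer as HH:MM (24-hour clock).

06:00

1 November 2025 is a Saturday, so Mondays fall on 3, 10, 17, 24; the last is November 24.
1 April 2026 is a Wednesday, so Sundays fall on 5, 12, 19, 26; the last is April 26.
At the standard offset (UTC−07:00), 12:00 UTC − 7h = 05:00 Ishtara Station standard time.
The standard-time date in Ishtara Station, 16 March 2026, lies within the daylight-saving period (24 November 2025 – 26 April 2026), so Ishtara Station is on daylight time, UTC−06:00.
12:00 UTC − 6h = 06:00 local.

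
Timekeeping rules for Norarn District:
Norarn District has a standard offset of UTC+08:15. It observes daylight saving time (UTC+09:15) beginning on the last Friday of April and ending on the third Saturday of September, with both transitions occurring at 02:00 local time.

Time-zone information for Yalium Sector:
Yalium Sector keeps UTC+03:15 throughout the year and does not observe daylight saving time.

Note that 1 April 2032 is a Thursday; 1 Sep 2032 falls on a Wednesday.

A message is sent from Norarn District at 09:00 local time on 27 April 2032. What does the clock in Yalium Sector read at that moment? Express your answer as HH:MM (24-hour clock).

1 April 2032 is a Thursday, so Fridays fall on 2, 9, 16, 23, 30; the last is April 30.
1 September 2032 is a Wednesday, so the first Saturday is September 4 and the third is September 18.
27 April 2032 is outside the daylight-saving period (30 April – 18 September), so Norarn District is on standard time, UTC+08:15.
09:00 Norarn District − 8h15m = 00:45 UTC.
Yalium Sector has no daylight saving, so its offset is UTC+03:15 year-round.
00:45 UTC + 3h15m = 04:00 Yalium Sector.

04:00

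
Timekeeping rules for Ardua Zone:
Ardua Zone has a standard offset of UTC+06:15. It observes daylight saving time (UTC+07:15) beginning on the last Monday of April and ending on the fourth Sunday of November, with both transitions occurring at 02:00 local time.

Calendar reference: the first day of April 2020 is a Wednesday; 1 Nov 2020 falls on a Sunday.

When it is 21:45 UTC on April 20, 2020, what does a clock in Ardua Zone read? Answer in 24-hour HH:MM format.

1 April 2020 is a Wednesday, so Mondays fall on 6, 13, 20, 27; the last is April 27.
1 November 2020 is a Sunday, so the first Sunday is November 1 and the fourth is November 22.
At the standard offset (UTC+06:15), 21:45 UTC + 6h15m = 04:00 Ardua Zone standard time (rolling into the next day, 21 April 2020).
The standard-time date in Ardua Zone, April 21, 2020, is outside the daylight-saving period (27 April – 22 November), so Ardua Zone is on standard time, UTC+06:15.
21:45 UTC + 6h15m = 04:00 local (rolling into the next day, 21 April 2020).

04:00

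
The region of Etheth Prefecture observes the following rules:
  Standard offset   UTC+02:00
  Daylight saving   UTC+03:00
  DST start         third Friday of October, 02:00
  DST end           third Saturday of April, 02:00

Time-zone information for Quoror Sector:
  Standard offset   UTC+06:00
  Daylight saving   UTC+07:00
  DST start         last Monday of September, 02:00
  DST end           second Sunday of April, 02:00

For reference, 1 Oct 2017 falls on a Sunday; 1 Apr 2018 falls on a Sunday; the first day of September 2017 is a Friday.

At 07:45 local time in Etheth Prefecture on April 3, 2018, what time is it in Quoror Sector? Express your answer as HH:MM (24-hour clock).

1 October 2017 is a Sunday, so the first Friday is October 6 and the third is October 20.
1 April 2018 is a Sunday, so the first Saturday is April 7 and the third is April 21.
April 3, 2018 lies within the daylight-saving period (20 October 2017 – 21 April 2018), so Etheth Prefecture is on daylight time, UTC+03:00.
07:45 Etheth Prefecture − 3h = 04:45 UTC.
1 September 2017 is a Friday, so Mondays fall on 4, 11, 18, 25; the last is September 25.
1 April 2018 is a Sunday, so the first Sunday is April 1 and the second is April 8.
At the standard offset (UTC+06:00), 04:45 UTC + 6h = 10:45 Quoror Sector standard time.
The standard-time date in Quoror Sector, April 3, 2018, lies within the daylight-saving period (25 September 2017 – 8 April 2018), so Quoror Sector is on daylight time, UTC+07:00.
04:45 UTC + 7h = 11:45 Quoror Sector.

11:45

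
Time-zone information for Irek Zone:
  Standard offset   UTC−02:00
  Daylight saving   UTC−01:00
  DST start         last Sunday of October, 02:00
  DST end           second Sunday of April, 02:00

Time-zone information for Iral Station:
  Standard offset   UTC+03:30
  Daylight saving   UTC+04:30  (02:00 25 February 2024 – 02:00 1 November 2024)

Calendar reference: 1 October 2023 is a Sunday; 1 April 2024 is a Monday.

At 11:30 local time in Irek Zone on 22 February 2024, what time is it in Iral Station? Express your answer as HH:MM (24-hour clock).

1 October 2023 is a Sunday, so Sundays fall on 1, 8, 15, 22, 29; the last is October 29.
1 April 2024 is a Monday, so the first Sunday is April 7 and the second is April 14.
22 February 2024 lies within the daylight-saving period (29 October 2023 – 14 April 2024), so Irek Zone is on daylight time, UTC−01:00.
11:30 Irek Zone + 1h = 12:30 UTC.
At the standard offset (UTC+03:30), 12:30 UTC + 3h30m = 16:00 Iral Station standard time.
The standard-time date in Iral Station, 22 February 2024, is outside the daylight-saving period (25 February – 1 November), so Iral Station is on standard time, UTC+03:30.
12:30 UTC + 3h30m = 16:00 Iral Station.

16:00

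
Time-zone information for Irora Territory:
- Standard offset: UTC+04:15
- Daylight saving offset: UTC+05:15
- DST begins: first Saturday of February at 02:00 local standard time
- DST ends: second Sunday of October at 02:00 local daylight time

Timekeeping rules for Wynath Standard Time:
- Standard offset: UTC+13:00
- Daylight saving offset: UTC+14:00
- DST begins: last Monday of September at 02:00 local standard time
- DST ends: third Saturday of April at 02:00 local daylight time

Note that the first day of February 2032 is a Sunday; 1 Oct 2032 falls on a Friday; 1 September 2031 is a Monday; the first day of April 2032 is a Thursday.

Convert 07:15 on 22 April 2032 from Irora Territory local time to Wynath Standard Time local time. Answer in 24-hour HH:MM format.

15:00

1 February 2032 is a Sunday, so the first Saturday is February 7.
1 October 2032 is a Friday, so the first Sunday is October 3 and the second is October 10.
22 April 2032 falls between 7 February and 10 October, so daylight saving is in effect and Irora Territory is at UTC+05:15.
07:15 Irora Territory − 5h15m = 02:00 UTC.
1 September 2031 is a Monday, so Mondays fall on 1, 8, 15, 22, 29; the last is September 29.
1 April 2032 is a Thursday, so the first Saturday is April 3 and the third is April 17.
At the standard offset (UTC+13:00), 02:00 UTC + 13h = 15:00 Wynath Standard Time standard time.
The standard-time date in Wynath Standard Time, 22 April 2032, is outside the daylight-saving period (29 September 2031 – 17 April 2032), so Wynath Standard Time is on standard time, UTC+13:00.
02:00 UTC + 13h = 15:00 Wynath Standard Time.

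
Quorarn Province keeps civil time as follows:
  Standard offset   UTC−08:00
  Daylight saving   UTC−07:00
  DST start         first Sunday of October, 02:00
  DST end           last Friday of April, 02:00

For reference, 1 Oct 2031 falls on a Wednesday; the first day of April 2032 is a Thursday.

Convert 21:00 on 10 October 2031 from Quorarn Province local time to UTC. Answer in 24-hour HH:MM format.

04:00

1 October 2031 is a Wednesday, so the first Sunday is October 5.
1 April 2032 is a Thursday, so Fridays fall on 2, 9, 16, 23, 30; the last is April 30.
10 October 2031 lies within the daylight-saving period (5 October 2031 – 30 April 2032), so Quorarn Province is on daylight time, UTC−07:00.
21:00 local + 7h = 04:00 UTC (rolling into the next day, 11 October 2031).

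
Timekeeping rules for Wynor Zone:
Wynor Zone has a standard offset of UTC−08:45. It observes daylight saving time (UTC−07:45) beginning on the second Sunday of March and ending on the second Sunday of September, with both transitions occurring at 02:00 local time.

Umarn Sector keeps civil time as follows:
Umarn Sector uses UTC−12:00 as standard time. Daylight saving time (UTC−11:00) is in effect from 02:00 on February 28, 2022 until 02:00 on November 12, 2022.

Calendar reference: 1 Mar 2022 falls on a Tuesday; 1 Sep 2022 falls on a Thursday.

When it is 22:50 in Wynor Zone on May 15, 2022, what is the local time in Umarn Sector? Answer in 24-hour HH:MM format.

19:35

1 March 2022 is a Tuesday, so the first Sunday is March 6 and the second is March 13.
1 September 2022 is a Thursday, so the first Sunday is September 4 and the second is September 11.
May 15, 2022 lies within the daylight-saving period (13 March – 11 September), so Wynor Zone is on daylight time, UTC−07:45.
22:50 Wynor Zone + 7h45m = 06:35 UTC (rolling into the next day, 16 May 2022).
At the standard offset (UTC−12:00), 06:35 UTC − 12h = 18:35 Umarn Sector standard time (rolling into the previous day, 15 May 2022).
The standard-time date in Umarn Sector, May 15, 2022, falls between 28 February and 12 November, so daylight saving is in effect and Umarn Sector is at UTC−11:00.
06:35 UTC − 11h = 19:35 Umarn Sector (rolling into the previous day, 15 May 2022).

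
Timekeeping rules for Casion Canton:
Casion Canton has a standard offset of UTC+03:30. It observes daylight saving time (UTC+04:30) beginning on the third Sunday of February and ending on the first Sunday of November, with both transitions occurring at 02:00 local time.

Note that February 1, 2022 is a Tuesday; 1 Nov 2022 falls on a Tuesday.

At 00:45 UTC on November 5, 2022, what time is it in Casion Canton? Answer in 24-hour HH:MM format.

1 February 2022 is a Tuesday, so the first Sunday is February 6 and the third is February 20.
1 November 2022 is a Tuesday, so the first Sunday is November 6.
At the standard offset (UTC+03:30), 00:45 UTC + 3h30m = 04:15 Casion Canton standard time.
The standard-time date in Casion Canton, November 5, 2022, lies within the daylight-saving period (20 February – 6 November), so Casion Canton is on daylight time, UTC+04:30.
00:45 UTC + 4h30m = 05:15 local.

05:15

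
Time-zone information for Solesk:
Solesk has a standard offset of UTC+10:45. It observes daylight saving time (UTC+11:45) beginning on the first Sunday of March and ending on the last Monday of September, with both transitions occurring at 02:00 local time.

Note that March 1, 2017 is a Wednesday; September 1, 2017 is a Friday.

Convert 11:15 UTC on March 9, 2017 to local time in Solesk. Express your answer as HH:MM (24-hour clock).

23:00

1 March 2017 is a Wednesday, so the first Sunday is March 5.
1 September 2017 is a Friday, so Mondays fall on 4, 11, 18, 25; the last is September 25.
At the standard offset (UTC+10:45), 11:15 UTC + 10h45m = 22:00 Solesk standard time.
The standard-time date in Solesk, March 9, 2017, falls between 5 March and 25 September, so daylight saving is in effect and Solesk is at UTC+11:45.
11:15 UTC + 11h45m = 23:00 local.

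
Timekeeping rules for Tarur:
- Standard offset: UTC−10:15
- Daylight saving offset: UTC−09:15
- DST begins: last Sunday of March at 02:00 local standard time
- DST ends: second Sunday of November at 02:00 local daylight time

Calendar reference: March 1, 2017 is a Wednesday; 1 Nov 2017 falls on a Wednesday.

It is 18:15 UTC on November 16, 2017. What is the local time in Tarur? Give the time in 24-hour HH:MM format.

08:00

1 March 2017 is a Wednesday, so Sundays fall on 5, 12, 19, 26; the last is March 26.
1 November 2017 is a Wednesday, so the first Sunday is November 5 and the second is November 12.
At the standard offset (UTC−10:15), 18:15 UTC − 10h15m = 08:00 Tarur standard time.
The standard-time date in Tarur, November 16, 2017, does not fall between 26 March and 12 November, so daylight saving is not in effect and Tarur is at UTC−10:15.
18:15 UTC − 10h15m = 08:00 local.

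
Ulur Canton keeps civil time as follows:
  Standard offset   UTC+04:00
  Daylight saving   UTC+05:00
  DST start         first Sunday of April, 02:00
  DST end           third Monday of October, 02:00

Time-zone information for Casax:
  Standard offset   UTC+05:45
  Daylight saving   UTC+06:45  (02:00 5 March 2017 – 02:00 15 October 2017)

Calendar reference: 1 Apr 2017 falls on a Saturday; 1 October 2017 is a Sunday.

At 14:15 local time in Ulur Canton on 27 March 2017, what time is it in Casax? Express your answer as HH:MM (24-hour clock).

17:00

1 April 2017 is a Saturday, so the first Sunday is April 2.
1 October 2017 is a Sunday, so the first Monday is October 2 and the third is October 16.
27 March 2017 does not fall between 2 April and 16 October, so daylight saving is not in effect and Ulur Canton is at UTC+04:00.
14:15 Ulur Canton − 4h = 10:15 UTC.
At the standard offset (UTC+05:45), 10:15 UTC + 5h45m = 16:00 Casax standard time.
Daylight saving runs 5 March – 15 October; the standard-time date in Casax, 27 March 2017, is inside that window, so Casax is at UTC+06:45.
10:15 UTC + 6h45m = 17:00 Casax.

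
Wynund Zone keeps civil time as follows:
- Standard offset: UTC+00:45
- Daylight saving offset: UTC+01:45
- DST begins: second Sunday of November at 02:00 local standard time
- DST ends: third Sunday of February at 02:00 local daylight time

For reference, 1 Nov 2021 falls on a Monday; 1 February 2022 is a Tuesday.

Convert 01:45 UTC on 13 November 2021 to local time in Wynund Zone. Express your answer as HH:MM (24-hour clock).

1 November 2021 is a Monday, so the first Sunday is November 7 and the second is November 14.
1 February 2022 is a Tuesday, so the first Sunday is February 6 and the third is February 20.
At the standard offset (UTC+00:45), 01:45 UTC + 0h45m = 02:30 Wynund Zone standard time.
The standard-time date in Wynund Zone, 13 November 2021, is outside the daylight-saving period (14 November 2021 – 20 February 2022), so Wynund Zone is on standard time, UTC+00:45.
01:45 UTC + 0h45m = 02:30 local.

02:30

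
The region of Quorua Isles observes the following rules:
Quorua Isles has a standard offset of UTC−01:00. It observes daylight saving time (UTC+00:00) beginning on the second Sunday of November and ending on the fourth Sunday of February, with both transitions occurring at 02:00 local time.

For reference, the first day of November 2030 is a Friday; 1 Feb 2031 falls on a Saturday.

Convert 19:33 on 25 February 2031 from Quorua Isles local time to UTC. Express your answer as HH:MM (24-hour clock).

1 November 2030 is a Friday, so the first Sunday is November 3 and the second is November 10.
1 February 2031 is a Saturday, so the first Sunday is February 2 and the fourth is February 23.
25 February 2031 does not fall between 10 November 2030 and 23 February 2031, so daylight saving is not in effect and Quorua Isles is at UTC−01:00.
19:33 local + 1h = 20:33 UTC.

20:33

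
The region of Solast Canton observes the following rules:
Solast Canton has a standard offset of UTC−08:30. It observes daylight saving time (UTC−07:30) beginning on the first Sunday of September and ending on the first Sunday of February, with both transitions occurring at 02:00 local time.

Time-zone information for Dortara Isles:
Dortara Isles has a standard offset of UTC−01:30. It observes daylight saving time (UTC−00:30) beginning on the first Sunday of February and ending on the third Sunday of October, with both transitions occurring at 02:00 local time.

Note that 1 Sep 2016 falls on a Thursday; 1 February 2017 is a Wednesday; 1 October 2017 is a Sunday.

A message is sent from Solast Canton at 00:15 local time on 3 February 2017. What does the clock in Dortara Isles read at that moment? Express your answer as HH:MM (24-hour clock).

1 September 2016 is a Thursday, so the first Sunday is September 4.
1 February 2017 is a Wednesday, so the first Sunday is February 5.
3 February 2017 falls between 4 September 2016 and 5 February 2017, so daylight saving is in effect and Solast Canton is at UTC−07:30.
00:15 Solast Canton + 7h30m = 07:45 UTC.
1 February 2017 is a Wednesday, so the first Sunday is February 5.
1 October 2017 is a Sunday, so the first Sunday is October 1 and the third is October 15.
At the standard offset (UTC−01:30), 07:45 UTC − 1h30m = 06:15 Dortara Isles standard time.
Daylight saving runs 5 February – 15 October; the standard-time date in Dortara Isles, 3 February 2017, is outside that window, so Dortara Isles is on standard time at UTC−01:30.
07:45 UTC − 1h30m = 06:15 Dortara Isles.

06:15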